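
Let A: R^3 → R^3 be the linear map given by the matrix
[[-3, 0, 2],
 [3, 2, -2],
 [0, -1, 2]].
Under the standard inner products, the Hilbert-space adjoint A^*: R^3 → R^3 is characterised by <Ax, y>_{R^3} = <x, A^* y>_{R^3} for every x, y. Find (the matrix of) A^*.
A^* = A^T =
[[-3, 3, 0],
 [0, 2, -1],
 [2, -2, 2]]

For real matrices with standard dot products, the defining identity <Ax, y> = <x, A^* y> gives (Ax)^T y = x^T (A^*) y, i.e. x^T A^T y = x^T (A^*) y. Since this holds for all x, y, we must have A^* = A^T. Therefore
A^* =
[[-3, 3, 0],
 [0, 2, -1],
 [2, -2, 2]].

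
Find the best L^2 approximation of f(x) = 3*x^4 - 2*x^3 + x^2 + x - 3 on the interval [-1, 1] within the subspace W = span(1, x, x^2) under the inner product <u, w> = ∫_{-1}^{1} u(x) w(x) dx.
g(x) = 25*x^2/7 - x/5 - 114/35

The best approximation g ∈ W is the orthogonal projection of f onto W. Writing g = a_0 + a_1 x + a_2 x^2, the coefficients solve the normal equations G · a = b where
  G_{ij} = <φ_i, φ_j> and b_i = <f, φ_i>, with φ_0 = 1, φ_1 = x, φ_2 = x^2.
G =
  [2, 0, 2/3]
  [0, 2/3, 0]
  [2/3, 0, 2/5],
b = (-62/15, -2/15, -26/35).
Solving gives a_0 = -114/35, a_1 = -1/5, a_2 = 25/7, so
  g(x) = 25*x^2/7 - x/5 - 114/35.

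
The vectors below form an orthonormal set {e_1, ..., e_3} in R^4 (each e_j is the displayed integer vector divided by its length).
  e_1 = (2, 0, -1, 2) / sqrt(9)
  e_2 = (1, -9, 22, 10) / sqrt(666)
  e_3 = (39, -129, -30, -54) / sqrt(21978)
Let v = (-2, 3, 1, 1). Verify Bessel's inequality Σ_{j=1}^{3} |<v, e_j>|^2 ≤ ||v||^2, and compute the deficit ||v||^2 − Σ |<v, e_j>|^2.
Σ |<v, e_j>|^2 = 162/11; ||v||^2 = 15; deficit = 3/11

Write each e_j = u_j / sqrt(<u_j, u_j>) where u_j is the displayed integer vector. Then <v, e_j> = <v, u_j> / sqrt(<u_j, u_j>), so |<v, e_j>|^2 = <v, u_j>^2 / <u_j, u_j>.
Coefficients: <v, e_1> = -3/sqrt(9), <v, e_2> = 3/sqrt(666), <v, e_3> = -549/sqrt(21978).
Square and sum: Σ |<v, e_j>|^2 = 162/11.
Compute ||v||^2 = v·v = 15.
Deficit = 15 − 162/11 = 3/11 ≥ 0, confirming Bessel's inequality. (The deficit equals ||v − Σ <v,e_j> e_j||^2, the squared distance from v to span{e_j}.)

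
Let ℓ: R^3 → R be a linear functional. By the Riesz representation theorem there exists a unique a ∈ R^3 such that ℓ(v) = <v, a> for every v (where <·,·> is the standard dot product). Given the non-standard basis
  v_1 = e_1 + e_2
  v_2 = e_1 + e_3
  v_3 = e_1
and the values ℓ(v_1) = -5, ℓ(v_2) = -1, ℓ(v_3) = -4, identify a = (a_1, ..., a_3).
a = (-4, -1, 3)

Write a = (a_1, ..., a_3) in the standard basis. For each basis vector v_i, ℓ(v_i) = <v_i, a> is a linear equation in the a_j's. Collect the n equations into a matrix system V a = ℓ, where row i of V is v_i (expressed in the standard basis). Since V is invertible (lower-triangular with 1s on the diagonal, up to permutation), solve by back-substitution:
  V =
[[1, 1, 0],
 [1, 0, 1],
 [1, 0, 0]]
  V a = (-5, -1, -4)
Solving gives a = (-4, -1, 3).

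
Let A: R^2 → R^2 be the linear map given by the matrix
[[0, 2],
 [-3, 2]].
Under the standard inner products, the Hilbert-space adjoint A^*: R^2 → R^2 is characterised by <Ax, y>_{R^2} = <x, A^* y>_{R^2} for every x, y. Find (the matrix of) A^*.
A^* = A^T =
[[0, -3],
 [2, 2]]

For real matrices with standard dot products, the defining identity <Ax, y> = <x, A^* y> gives (Ax)^T y = x^T (A^*) y, i.e. x^T A^T y = x^T (A^*) y. Since this holds for all x, y, we must have A^* = A^T. Therefore
A^* =
[[0, -3],
 [2, 2]].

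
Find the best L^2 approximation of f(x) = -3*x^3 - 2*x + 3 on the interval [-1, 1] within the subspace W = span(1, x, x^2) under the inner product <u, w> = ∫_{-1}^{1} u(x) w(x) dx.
g(x) = 3 - 19*x/5

The best approximation g ∈ W is the orthogonal projection of f onto W. Writing g = a_0 + a_1 x + a_2 x^2, the coefficients solve the normal equations G · a = b where
  G_{ij} = <φ_i, φ_j> and b_i = <f, φ_i>, with φ_0 = 1, φ_1 = x, φ_2 = x^2.
G =
  [2, 0, 2/3]
  [0, 2/3, 0]
  [2/3, 0, 2/5],
b = (6, -38/15, 2).
Solving gives a_0 = 3, a_1 = -19/5, a_2 = 0, so
  g(x) = 3 - 19*x/5.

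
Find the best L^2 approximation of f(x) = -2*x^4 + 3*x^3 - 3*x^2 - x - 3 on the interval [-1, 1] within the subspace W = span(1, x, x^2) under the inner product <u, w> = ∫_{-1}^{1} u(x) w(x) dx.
g(x) = -33*x^2/7 + 4*x/5 - 99/35

The best approximation g ∈ W is the orthogonal projection of f onto W. Writing g = a_0 + a_1 x + a_2 x^2, the coefficients solve the normal equations G · a = b where
  G_{ij} = <φ_i, φ_j> and b_i = <f, φ_i>, with φ_0 = 1, φ_1 = x, φ_2 = x^2.
G =
  [2, 0, 2/3]
  [0, 2/3, 0]
  [2/3, 0, 2/5],
b = (-44/5, 8/15, -132/35).
Solving gives a_0 = -99/35, a_1 = 4/5, a_2 = -33/7, so
  g(x) = -33*x^2/7 + 4*x/5 - 99/35.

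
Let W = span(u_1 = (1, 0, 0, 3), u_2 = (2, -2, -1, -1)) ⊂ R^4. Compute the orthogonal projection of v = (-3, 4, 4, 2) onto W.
proj_W(v) = (-128/33, 394/99, 197/99, 227/99)

Set up U = [u_1 | ... | u_2] ∈ R^(4×2). The projector onto W = col(U) is P = U (U^T U)^(-1) U^T.
Compute U^T U =
  [10, -1]
  [-1, 10],
and U^T v = (3, -20).
Solve U^T U · c = U^T v for the coefficients: c = (10/99, -197/99). The projection is proj_W(v) = U c.
Check: (v - proj_W(v)) · u_1 = 0  (should be 0).
Check: (v - proj_W(v)) · u_2 = 0  (should be 0).
Result: proj_W(v) = (-128/33, 394/99, 197/99, 227/99).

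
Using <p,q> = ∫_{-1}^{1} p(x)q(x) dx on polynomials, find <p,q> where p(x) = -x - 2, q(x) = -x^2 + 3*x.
<p,q> = -2/3

Expand the product: p(x)·q(x) = x^3 - x^2 - 6*x.
∫_{-1}^{1} of each monomial x^k gives [2/(k+1) if k even, 0 if k odd]. Integrating term-by-term (or equivalently evaluating the antiderivative F(x) = x^4/4 - x^3/3 - 3*x^2 at the endpoints):
  F(1) − F(−1) = -37/12 − (-29/12) = -2/3.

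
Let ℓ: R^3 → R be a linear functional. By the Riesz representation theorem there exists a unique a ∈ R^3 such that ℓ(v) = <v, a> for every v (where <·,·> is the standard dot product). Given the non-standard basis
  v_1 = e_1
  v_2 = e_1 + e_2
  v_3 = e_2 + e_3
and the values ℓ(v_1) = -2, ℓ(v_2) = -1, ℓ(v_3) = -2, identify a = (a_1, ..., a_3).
a = (-2, 1, -3)

Write a = (a_1, ..., a_3) in the standard basis. For each basis vector v_i, ℓ(v_i) = <v_i, a> is a linear equation in the a_j's. Collect the n equations into a matrix system V a = ℓ, where row i of V is v_i (expressed in the standard basis). Since V is invertible (lower-triangular with 1s on the diagonal, up to permutation), solve by back-substitution:
  V =
[[1, 0, 0],
 [1, 1, 0],
 [0, 1, 1]]
  V a = (-2, -1, -2)
Solving gives a = (-2, 1, -3).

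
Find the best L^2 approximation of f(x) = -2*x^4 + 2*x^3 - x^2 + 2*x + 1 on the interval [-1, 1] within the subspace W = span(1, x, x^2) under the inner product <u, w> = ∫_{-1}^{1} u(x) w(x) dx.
g(x) = -19*x^2/7 + 16*x/5 + 41/35

The best approximation g ∈ W is the orthogonal projection of f onto W. Writing g = a_0 + a_1 x + a_2 x^2, the coefficients solve the normal equations G · a = b where
  G_{ij} = <φ_i, φ_j> and b_i = <f, φ_i>, with φ_0 = 1, φ_1 = x, φ_2 = x^2.
G =
  [2, 0, 2/3]
  [0, 2/3, 0]
  [2/3, 0, 2/5],
b = (8/15, 32/15, -32/105).
Solving gives a_0 = 41/35, a_1 = 16/5, a_2 = -19/7, so
  g(x) = -19*x^2/7 + 16*x/5 + 41/35.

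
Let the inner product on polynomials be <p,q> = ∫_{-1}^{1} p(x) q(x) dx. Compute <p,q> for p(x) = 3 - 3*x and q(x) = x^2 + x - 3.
<p,q> = -18

Expand the product: p(x)·q(x) = -3*x^3 + 12*x - 9.
∫_{-1}^{1} of each monomial x^k gives [2/(k+1) if k even, 0 if k odd]. Integrating term-by-term (or equivalently evaluating the antiderivative F(x) = -3*x^4/4 + 6*x^2 - 9*x at the endpoints):
  F(1) − F(−1) = -15/4 − (57/4) = -18.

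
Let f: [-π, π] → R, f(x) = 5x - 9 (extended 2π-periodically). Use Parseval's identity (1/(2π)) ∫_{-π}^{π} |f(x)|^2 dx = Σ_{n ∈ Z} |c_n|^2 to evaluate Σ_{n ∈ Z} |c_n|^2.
Σ |c_n|^2 = 25π^2/3 + 81

Expand and integrate term by term over [-π, π]:
  ∫ (5x)^2 dx = 25·(2π^3/3); ∫ 2·5·(-9)·x dx = 0 (odd integrand); ∫ (-9)^2 dx = 81·2π.
So (1/(2π)) ∫_{-π}^{π} (5x - 9)^2 dx = 25π^2/3 + 81 = 25π^2/3 + 81.
Parseval ⇒ Σ |c_n|^2 = 25π^2/3 + 81.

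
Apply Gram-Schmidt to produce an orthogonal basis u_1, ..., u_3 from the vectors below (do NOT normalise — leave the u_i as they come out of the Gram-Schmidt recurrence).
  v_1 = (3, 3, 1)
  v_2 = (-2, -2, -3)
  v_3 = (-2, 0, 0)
Orthogonal basis:
  u_1 = (3, 3, 1)
  u_2 = (7/19, 7/19, -42/19)
  u_3 = (-1, 1, 0)

Apply the Gram-Schmidt recurrence
  u_1 = v_1
  u_i = v_i − Σ_{j<i} ((v_i · u_j) / (u_j · u_j)) · u_j.

Step by step this gives:
  u_1 = (3, 3, 1)
  u_2 = (7/19, 7/19, -42/19)
  u_3 = (-1, 1, 0)

Orthogonality check:
  u_2 · u_1 = 0 (should be 0)
  u_3 · u_1 = 0 (should be 0)
  u_3 · u_2 = 0 (should be 0)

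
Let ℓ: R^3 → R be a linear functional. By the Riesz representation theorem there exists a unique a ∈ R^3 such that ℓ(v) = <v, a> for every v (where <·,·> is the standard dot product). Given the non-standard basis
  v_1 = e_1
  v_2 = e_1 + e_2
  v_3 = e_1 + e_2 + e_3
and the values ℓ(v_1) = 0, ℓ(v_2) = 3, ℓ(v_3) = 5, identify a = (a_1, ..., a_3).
a = (0, 3, 2)

Write a = (a_1, ..., a_3) in the standard basis. For each basis vector v_i, ℓ(v_i) = <v_i, a> is a linear equation in the a_j's. Collect the n equations into a matrix system V a = ℓ, where row i of V is v_i (expressed in the standard basis). Since V is invertible (lower-triangular with 1s on the diagonal, up to permutation), solve by back-substitution:
  V =
[[1, 0, 0],
 [1, 1, 0],
 [1, 1, 1]]
  V a = (0, 3, 5)
Solving gives a = (0, 3, 2).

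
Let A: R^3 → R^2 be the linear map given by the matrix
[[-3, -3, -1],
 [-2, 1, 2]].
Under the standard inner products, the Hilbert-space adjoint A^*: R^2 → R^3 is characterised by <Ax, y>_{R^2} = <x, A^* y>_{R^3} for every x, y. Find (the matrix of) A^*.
A^* = A^T =
[[-3, -2],
 [-3, 1],
 [-1, 2]]

For real matrices with standard dot products, the defining identity <Ax, y> = <x, A^* y> gives (Ax)^T y = x^T (A^*) y, i.e. x^T A^T y = x^T (A^*) y. Since this holds for all x, y, we must have A^* = A^T. Therefore
A^* =
[[-3, -2],
 [-3, 1],
 [-1, 2]].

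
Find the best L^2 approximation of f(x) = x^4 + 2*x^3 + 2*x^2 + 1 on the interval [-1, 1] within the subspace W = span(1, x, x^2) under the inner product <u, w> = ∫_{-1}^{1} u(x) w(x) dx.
g(x) = 20*x^2/7 + 6*x/5 + 32/35

The best approximation g ∈ W is the orthogonal projection of f onto W. Writing g = a_0 + a_1 x + a_2 x^2, the coefficients solve the normal equations G · a = b where
  G_{ij} = <φ_i, φ_j> and b_i = <f, φ_i>, with φ_0 = 1, φ_1 = x, φ_2 = x^2.
G =
  [2, 0, 2/3]
  [0, 2/3, 0]
  [2/3, 0, 2/5],
b = (56/15, 4/5, 184/105).
Solving gives a_0 = 32/35, a_1 = 6/5, a_2 = 20/7, so
  g(x) = 20*x^2/7 + 6*x/5 + 32/35.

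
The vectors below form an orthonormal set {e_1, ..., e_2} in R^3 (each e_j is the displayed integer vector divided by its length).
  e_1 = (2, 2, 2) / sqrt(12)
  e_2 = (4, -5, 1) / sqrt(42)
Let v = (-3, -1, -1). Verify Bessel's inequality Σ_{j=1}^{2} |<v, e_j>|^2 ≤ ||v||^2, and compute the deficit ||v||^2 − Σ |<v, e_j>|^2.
Σ |<v, e_j>|^2 = 69/7; ||v||^2 = 11; deficit = 8/7

Write each e_j = u_j / sqrt(<u_j, u_j>) where u_j is the displayed integer vector. Then <v, e_j> = <v, u_j> / sqrt(<u_j, u_j>), so |<v, e_j>|^2 = <v, u_j>^2 / <u_j, u_j>.
Coefficients: <v, e_1> = -10/sqrt(12), <v, e_2> = -8/sqrt(42).
Square and sum: Σ |<v, e_j>|^2 = 69/7.
Compute ||v||^2 = v·v = 11.
Deficit = 11 − 69/7 = 8/7 ≥ 0, confirming Bessel's inequality. (The deficit equals ||v − Σ <v,e_j> e_j||^2, the squared distance from v to span{e_j}.)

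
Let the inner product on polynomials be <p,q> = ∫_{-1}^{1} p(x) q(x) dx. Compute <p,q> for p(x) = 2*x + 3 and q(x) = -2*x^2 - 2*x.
<p,q> = -20/3

Expand the product: p(x)·q(x) = -4*x^3 - 10*x^2 - 6*x.
∫_{-1}^{1} of each monomial x^k gives [2/(k+1) if k even, 0 if k odd]. Integrating term-by-term (or equivalently evaluating the antiderivative F(x) = -x^4 - 10*x^3/3 - 3*x^2 at the endpoints):
  F(1) − F(−1) = -22/3 − (-2/3) = -20/3.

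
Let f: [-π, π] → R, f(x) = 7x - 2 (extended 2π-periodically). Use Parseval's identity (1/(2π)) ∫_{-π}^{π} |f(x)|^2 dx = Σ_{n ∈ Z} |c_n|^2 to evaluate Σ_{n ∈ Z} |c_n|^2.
Σ |c_n|^2 = 49π^2/3 + 4

Expand and integrate term by term over [-π, π]:
  ∫ (7x)^2 dx = 49·(2π^3/3); ∫ 2·7·(-2)·x dx = 0 (odd integrand); ∫ (-2)^2 dx = 4·2π.
So (1/(2π)) ∫_{-π}^{π} (7x - 2)^2 dx = 49π^2/3 + 4 = 49π^2/3 + 4.
Parseval ⇒ Σ |c_n|^2 = 49π^2/3 + 4.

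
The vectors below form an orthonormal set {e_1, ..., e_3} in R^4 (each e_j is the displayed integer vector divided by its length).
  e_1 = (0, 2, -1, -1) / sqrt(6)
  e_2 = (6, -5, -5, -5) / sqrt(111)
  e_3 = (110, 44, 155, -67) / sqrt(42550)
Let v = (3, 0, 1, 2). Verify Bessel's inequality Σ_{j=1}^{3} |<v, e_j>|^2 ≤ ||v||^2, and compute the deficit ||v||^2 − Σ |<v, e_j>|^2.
Σ |<v, e_j>|^2 = 2574/575; ||v||^2 = 14; deficit = 5476/575

Write each e_j = u_j / sqrt(<u_j, u_j>) where u_j is the displayed integer vector. Then <v, e_j> = <v, u_j> / sqrt(<u_j, u_j>), so |<v, e_j>|^2 = <v, u_j>^2 / <u_j, u_j>.
Coefficients: <v, e_1> = -3/sqrt(6), <v, e_2> = 3/sqrt(111), <v, e_3> = 351/sqrt(42550).
Square and sum: Σ |<v, e_j>|^2 = 2574/575.
Compute ||v||^2 = v·v = 14.
Deficit = 14 − 2574/575 = 5476/575 ≥ 0, confirming Bessel's inequality. (The deficit equals ||v − Σ <v,e_j> e_j||^2, the squared distance from v to span{e_j}.)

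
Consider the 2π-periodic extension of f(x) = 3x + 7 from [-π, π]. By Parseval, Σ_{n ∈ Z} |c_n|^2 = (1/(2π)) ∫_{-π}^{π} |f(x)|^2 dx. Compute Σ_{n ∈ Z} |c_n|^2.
Σ |c_n|^2 = 3π^2 + 49

Expand and integrate term by term over [-π, π]:
  ∫ (3x)^2 dx = 9·(2π^3/3); ∫ 2·3·(7)·x dx = 0 (odd integrand); ∫ 7^2 dx = 49·2π.
So (1/(2π)) ∫_{-π}^{π} (3x + 7)^2 dx = 9π^2/3 + 49 = 3π^2 + 49.
Parseval ⇒ Σ |c_n|^2 = 3π^2 + 49.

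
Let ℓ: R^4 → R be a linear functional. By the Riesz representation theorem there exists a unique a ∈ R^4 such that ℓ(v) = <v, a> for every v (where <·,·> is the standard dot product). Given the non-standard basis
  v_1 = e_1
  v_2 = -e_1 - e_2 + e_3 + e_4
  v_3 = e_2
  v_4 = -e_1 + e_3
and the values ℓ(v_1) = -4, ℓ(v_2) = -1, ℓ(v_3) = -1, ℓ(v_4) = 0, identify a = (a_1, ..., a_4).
a = (-4, -1, -4, -2)

Write a = (a_1, ..., a_4) in the standard basis. For each basis vector v_i, ℓ(v_i) = <v_i, a> is a linear equation in the a_j's. Collect the n equations into a matrix system V a = ℓ, where row i of V is v_i (expressed in the standard basis). Since V is invertible (lower-triangular with 1s on the diagonal, up to permutation), solve by back-substitution:
  V =
[[1, 0, 0, 0],
 [-1, -1, 1, 1],
 [0, 1, 0, 0],
 [-1, 0, 1, 0]]
  V a = (-4, -1, -1, 0)
Solving gives a = (-4, -1, -4, -2).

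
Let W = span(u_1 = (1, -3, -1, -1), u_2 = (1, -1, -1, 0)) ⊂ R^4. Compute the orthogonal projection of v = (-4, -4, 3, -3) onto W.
proj_W(v) = (-37/11, -41/11, 37/11, -39/11)

Set up U = [u_1 | ... | u_2] ∈ R^(4×2). The projector onto W = col(U) is P = U (U^T U)^(-1) U^T.
Compute U^T U =
  [12, 5]
  [5, 3],
and U^T v = (8, -3).
Solve U^T U · c = U^T v for the coefficients: c = (39/11, -76/11). The projection is proj_W(v) = U c.
Check: (v - proj_W(v)) · u_1 = 0  (should be 0).
Check: (v - proj_W(v)) · u_2 = 0  (should be 0).
Result: proj_W(v) = (-37/11, -41/11, 37/11, -39/11).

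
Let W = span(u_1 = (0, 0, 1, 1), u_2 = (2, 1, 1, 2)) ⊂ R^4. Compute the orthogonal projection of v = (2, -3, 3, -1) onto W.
proj_W(v) = (-4/11, -2/11, 12/11, 10/11)

Set up U = [u_1 | ... | u_2] ∈ R^(4×2). The projector onto W = col(U) is P = U (U^T U)^(-1) U^T.
Compute U^T U =
  [2, 3]
  [3, 10],
and U^T v = (2, 2).
Solve U^T U · c = U^T v for the coefficients: c = (14/11, -2/11). The projection is proj_W(v) = U c.
Check: (v - proj_W(v)) · u_1 = 0  (should be 0).
Check: (v - proj_W(v)) · u_2 = 0  (should be 0).
Result: proj_W(v) = (-4/11, -2/11, 12/11, 10/11).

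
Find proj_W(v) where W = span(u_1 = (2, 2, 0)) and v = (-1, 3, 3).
proj_W(v) = (1, 1, 0)

Set up U = [u_1 | ... | u_1] ∈ R^(3×1). The projector onto W = col(U) is P = U (U^T U)^(-1) U^T.
Compute U^T U =
  [8],
and U^T v = (4).
Solve U^T U · c = U^T v for the coefficients: c = (1/2). The projection is proj_W(v) = U c.
Check: (v - proj_W(v)) · u_1 = 0  (should be 0).
Result: proj_W(v) = (1, 1, 0).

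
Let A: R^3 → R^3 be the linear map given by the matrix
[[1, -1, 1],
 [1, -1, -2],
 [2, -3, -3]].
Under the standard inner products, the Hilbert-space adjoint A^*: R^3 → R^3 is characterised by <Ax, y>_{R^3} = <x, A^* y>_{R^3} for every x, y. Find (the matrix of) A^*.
A^* = A^T =
[[1, 1, 2],
 [-1, -1, -3],
 [1, -2, -3]]

For real matrices with standard dot products, the defining identity <Ax, y> = <x, A^* y> gives (Ax)^T y = x^T (A^*) y, i.e. x^T A^T y = x^T (A^*) y. Since this holds for all x, y, we must have A^* = A^T. Therefore
A^* =
[[1, 1, 2],
 [-1, -1, -3],
 [1, -2, -3]].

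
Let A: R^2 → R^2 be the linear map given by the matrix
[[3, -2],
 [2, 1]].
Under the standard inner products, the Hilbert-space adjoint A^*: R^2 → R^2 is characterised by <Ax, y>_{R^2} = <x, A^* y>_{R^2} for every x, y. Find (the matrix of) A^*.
A^* = A^T =
[[3, 2],
 [-2, 1]]

For real matrices with standard dot products, the defining identity <Ax, y> = <x, A^* y> gives (Ax)^T y = x^T (A^*) y, i.e. x^T A^T y = x^T (A^*) y. Since this holds for all x, y, we must have A^* = A^T. Therefore
A^* =
[[3, 2],
 [-2, 1]].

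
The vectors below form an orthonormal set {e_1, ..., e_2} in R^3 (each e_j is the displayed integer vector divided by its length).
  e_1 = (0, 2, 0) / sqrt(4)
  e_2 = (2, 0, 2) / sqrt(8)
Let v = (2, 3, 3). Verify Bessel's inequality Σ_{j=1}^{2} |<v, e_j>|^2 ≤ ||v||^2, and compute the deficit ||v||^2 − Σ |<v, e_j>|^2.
Σ |<v, e_j>|^2 = 43/2; ||v||^2 = 22; deficit = 1/2

Write each e_j = u_j / sqrt(<u_j, u_j>) where u_j is the displayed integer vector. Then <v, e_j> = <v, u_j> / sqrt(<u_j, u_j>), so |<v, e_j>|^2 = <v, u_j>^2 / <u_j, u_j>.
Coefficients: <v, e_1> = 6/sqrt(4), <v, e_2> = 10/sqrt(8).
Square and sum: Σ |<v, e_j>|^2 = 43/2.
Compute ||v||^2 = v·v = 22.
Deficit = 22 − 43/2 = 1/2 ≥ 0, confirming Bessel's inequality. (The deficit equals ||v − Σ <v,e_j> e_j||^2, the squared distance from v to span{e_j}.)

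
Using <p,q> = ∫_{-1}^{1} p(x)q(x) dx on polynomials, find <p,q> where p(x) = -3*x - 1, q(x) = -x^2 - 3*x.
<p,q> = 20/3

Expand the product: p(x)·q(x) = 3*x^3 + 10*x^2 + 3*x.
∫_{-1}^{1} of each monomial x^k gives [2/(k+1) if k even, 0 if k odd]. Integrating term-by-term (or equivalently evaluating the antiderivative F(x) = 3*x^4/4 + 10*x^3/3 + 3*x^2/2 at the endpoints):
  F(1) − F(−1) = 67/12 − (-13/12) = 20/3.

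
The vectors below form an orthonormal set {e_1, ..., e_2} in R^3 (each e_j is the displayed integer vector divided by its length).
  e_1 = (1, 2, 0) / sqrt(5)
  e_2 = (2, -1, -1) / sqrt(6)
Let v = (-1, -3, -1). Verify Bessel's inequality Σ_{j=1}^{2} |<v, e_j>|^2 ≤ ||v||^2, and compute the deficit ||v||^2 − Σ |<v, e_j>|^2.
Σ |<v, e_j>|^2 = 157/15; ||v||^2 = 11; deficit = 8/15

Write each e_j = u_j / sqrt(<u_j, u_j>) where u_j is the displayed integer vector. Then <v, e_j> = <v, u_j> / sqrt(<u_j, u_j>), so |<v, e_j>|^2 = <v, u_j>^2 / <u_j, u_j>.
Coefficients: <v, e_1> = -7/sqrt(5), <v, e_2> = 2/sqrt(6).
Square and sum: Σ |<v, e_j>|^2 = 157/15.
Compute ||v||^2 = v·v = 11.
Deficit = 11 − 157/15 = 8/15 ≥ 0, confirming Bessel's inequality. (The deficit equals ||v − Σ <v,e_j> e_j||^2, the squared distance from v to span{e_j}.)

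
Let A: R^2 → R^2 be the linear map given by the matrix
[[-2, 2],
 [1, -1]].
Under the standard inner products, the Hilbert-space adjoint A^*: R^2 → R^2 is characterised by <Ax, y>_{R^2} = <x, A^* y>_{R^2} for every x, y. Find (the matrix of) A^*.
A^* = A^T =
[[-2, 1],
 [2, -1]]

For real matrices with standard dot products, the defining identity <Ax, y> = <x, A^* y> gives (Ax)^T y = x^T (A^*) y, i.e. x^T A^T y = x^T (A^*) y. Since this holds for all x, y, we must have A^* = A^T. Therefore
A^* =
[[-2, 1],
 [2, -1]].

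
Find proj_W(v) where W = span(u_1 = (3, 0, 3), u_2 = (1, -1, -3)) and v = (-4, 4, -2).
proj_W(v) = (-43/9, 8/9, -11/9)

Set up U = [u_1 | ... | u_2] ∈ R^(3×2). The projector onto W = col(U) is P = U (U^T U)^(-1) U^T.
Compute U^T U =
  [18, -6]
  [-6, 11],
and U^T v = (-18, -2).
Solve U^T U · c = U^T v for the coefficients: c = (-35/27, -8/9). The projection is proj_W(v) = U c.
Check: (v - proj_W(v)) · u_1 = 0  (should be 0).
Check: (v - proj_W(v)) · u_2 = 0  (should be 0).
Result: proj_W(v) = (-43/9, 8/9, -11/9).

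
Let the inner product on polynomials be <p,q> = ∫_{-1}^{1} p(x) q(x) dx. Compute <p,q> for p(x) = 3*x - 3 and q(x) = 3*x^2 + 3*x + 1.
<p,q> = -6

Expand the product: p(x)·q(x) = 9*x^3 - 6*x - 3.
∫_{-1}^{1} of each monomial x^k gives [2/(k+1) if k even, 0 if k odd]. Integrating term-by-term (or equivalently evaluating the antiderivative F(x) = 9*x^4/4 - 3*x^2 - 3*x at the endpoints):
  F(1) − F(−1) = -15/4 − (9/4) = -6.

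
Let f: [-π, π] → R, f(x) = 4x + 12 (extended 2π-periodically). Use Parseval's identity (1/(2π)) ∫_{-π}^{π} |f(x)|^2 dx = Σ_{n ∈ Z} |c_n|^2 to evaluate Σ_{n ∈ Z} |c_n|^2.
Σ |c_n|^2 = 16π^2/3 + 144

Expand and integrate term by term over [-π, π]:
  ∫ (4x)^2 dx = 16·(2π^3/3); ∫ 2·4·(12)·x dx = 0 (odd integrand); ∫ 12^2 dx = 144·2π.
So (1/(2π)) ∫_{-π}^{π} (4x + 12)^2 dx = 16π^2/3 + 144 = 16π^2/3 + 144.
Parseval ⇒ Σ |c_n|^2 = 16π^2/3 + 144.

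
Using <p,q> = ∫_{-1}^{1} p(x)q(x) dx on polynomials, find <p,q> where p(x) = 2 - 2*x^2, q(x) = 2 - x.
<p,q> = 16/3

Expand the product: p(x)·q(x) = 2*x^3 - 4*x^2 - 2*x + 4.
∫_{-1}^{1} of each monomial x^k gives [2/(k+1) if k even, 0 if k odd]. Integrating term-by-term (or equivalently evaluating the antiderivative F(x) = x^4/2 - 4*x^3/3 - x^2 + 4*x at the endpoints):
  F(1) − F(−1) = 13/6 − (-19/6) = 16/3.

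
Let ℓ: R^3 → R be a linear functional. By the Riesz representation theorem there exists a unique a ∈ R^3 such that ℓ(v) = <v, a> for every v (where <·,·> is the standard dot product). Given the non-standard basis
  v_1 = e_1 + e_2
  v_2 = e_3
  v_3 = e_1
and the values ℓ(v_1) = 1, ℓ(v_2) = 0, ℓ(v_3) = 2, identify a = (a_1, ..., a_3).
a = (2, -1, 0)

Write a = (a_1, ..., a_3) in the standard basis. For each basis vector v_i, ℓ(v_i) = <v_i, a> is a linear equation in the a_j's. Collect the n equations into a matrix system V a = ℓ, where row i of V is v_i (expressed in the standard basis). Since V is invertible (lower-triangular with 1s on the diagonal, up to permutation), solve by back-substitution:
  V =
[[1, 1, 0],
 [0, 0, 1],
 [1, 0, 0]]
  V a = (1, 0, 2)
Solving gives a = (2, -1, 0).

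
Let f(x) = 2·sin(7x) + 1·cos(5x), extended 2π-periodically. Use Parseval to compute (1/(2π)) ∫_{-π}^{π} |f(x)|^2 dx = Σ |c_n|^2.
Σ |c_n|^2 = 5/2

Expand |f|^2 and use orthogonality of {sin(nx), cos(mx)} on [-π, π]:
  ∫_{-π}^{π} sin(nx)^2 dx = π, ∫ cos(mx)^2 dx = π, and cross terms integrate to 0.
So ∫_{-π}^{π} f(x)^2 dx = 2^2 · π + 1^2 · π = (4 + 1)π.
Divide by 2π: (4 + 1)/2 = 5/2.
By Parseval, this equals Σ |c_n|^2.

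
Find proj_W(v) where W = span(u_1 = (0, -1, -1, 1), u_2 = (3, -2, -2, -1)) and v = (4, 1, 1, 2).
proj_W(v) = (6/5, -2/5, -2/5, -4/5)

Set up U = [u_1 | ... | u_2] ∈ R^(4×2). The projector onto W = col(U) is P = U (U^T U)^(-1) U^T.
Compute U^T U =
  [3, 3]
  [3, 18],
and U^T v = (0, 6).
Solve U^T U · c = U^T v for the coefficients: c = (-2/5, 2/5). The projection is proj_W(v) = U c.
Check: (v - proj_W(v)) · u_1 = 0  (should be 0).
Check: (v - proj_W(v)) · u_2 = 0  (should be 0).
Result: proj_W(v) = (6/5, -2/5, -2/5, -4/5).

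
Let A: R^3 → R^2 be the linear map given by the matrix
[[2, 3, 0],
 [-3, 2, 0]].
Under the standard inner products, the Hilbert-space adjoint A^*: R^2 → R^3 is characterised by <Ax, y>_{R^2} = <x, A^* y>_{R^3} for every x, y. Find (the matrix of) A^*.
A^* = A^T =
[[2, -3],
 [3, 2],
 [0, 0]]

For real matrices with standard dot products, the defining identity <Ax, y> = <x, A^* y> gives (Ax)^T y = x^T (A^*) y, i.e. x^T A^T y = x^T (A^*) y. Since this holds for all x, y, we must have A^* = A^T. Therefore
A^* =
[[2, -3],
 [3, 2],
 [0, 0]].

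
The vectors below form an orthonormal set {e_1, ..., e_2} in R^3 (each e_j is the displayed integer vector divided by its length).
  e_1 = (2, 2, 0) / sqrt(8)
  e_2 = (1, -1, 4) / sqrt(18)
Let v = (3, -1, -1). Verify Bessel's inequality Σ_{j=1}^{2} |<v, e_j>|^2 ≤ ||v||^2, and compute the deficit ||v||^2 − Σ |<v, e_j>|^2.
Σ |<v, e_j>|^2 = 2; ||v||^2 = 11; deficit = 9

Write each e_j = u_j / sqrt(<u_j, u_j>) where u_j is the displayed integer vector. Then <v, e_j> = <v, u_j> / sqrt(<u_j, u_j>), so |<v, e_j>|^2 = <v, u_j>^2 / <u_j, u_j>.
Coefficients: <v, e_1> = 4/sqrt(8), <v, e_2> = 0/sqrt(18).
Square and sum: Σ |<v, e_j>|^2 = 2.
Compute ||v||^2 = v·v = 11.
Deficit = 11 − 2 = 9 ≥ 0, confirming Bessel's inequality. (The deficit equals ||v − Σ <v,e_j> e_j||^2, the squared distance from v to span{e_j}.)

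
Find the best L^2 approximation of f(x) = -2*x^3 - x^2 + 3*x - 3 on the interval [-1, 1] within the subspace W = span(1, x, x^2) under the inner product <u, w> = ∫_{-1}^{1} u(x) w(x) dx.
g(x) = -x^2 + 9*x/5 - 3

The best approximation g ∈ W is the orthogonal projection of f onto W. Writing g = a_0 + a_1 x + a_2 x^2, the coefficients solve the normal equations G · a = b where
  G_{ij} = <φ_i, φ_j> and b_i = <f, φ_i>, with φ_0 = 1, φ_1 = x, φ_2 = x^2.
G =
  [2, 0, 2/3]
  [0, 2/3, 0]
  [2/3, 0, 2/5],
b = (-20/3, 6/5, -12/5).
Solving gives a_0 = -3, a_1 = 9/5, a_2 = -1, so
  g(x) = -x^2 + 9*x/5 - 3.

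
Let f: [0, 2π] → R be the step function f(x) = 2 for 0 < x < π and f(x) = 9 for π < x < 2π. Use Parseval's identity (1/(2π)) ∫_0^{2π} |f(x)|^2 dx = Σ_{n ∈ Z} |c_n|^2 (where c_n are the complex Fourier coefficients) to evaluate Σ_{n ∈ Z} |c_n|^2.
Σ |c_n|^2 = 85/2

Parseval equates the L^2 energy of f (normalised by 1/(2π)) with the ℓ^2 sum of its Fourier coefficients: (1/(2π)) ∫_0^{2π} |f|^2 = Σ |c_n|^2.
Compute the left side: (1/(2π)) [∫_0^π 2^2 dx + ∫_π^{2π} 9^2 dx] = (1/(2π)) · (4π + 81π) = (4 + 81)/2 = 85/2.
So Σ_{n ∈ Z} |c_n|^2 = 85/2.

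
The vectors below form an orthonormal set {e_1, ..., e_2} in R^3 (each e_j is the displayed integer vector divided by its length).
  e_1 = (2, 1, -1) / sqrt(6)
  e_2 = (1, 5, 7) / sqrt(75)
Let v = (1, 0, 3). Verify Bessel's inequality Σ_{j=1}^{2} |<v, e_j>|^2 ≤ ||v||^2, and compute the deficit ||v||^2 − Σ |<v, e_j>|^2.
Σ |<v, e_j>|^2 = 331/50; ||v||^2 = 10; deficit = 169/50

Write each e_j = u_j / sqrt(<u_j, u_j>) where u_j is the displayed integer vector. Then <v, e_j> = <v, u_j> / sqrt(<u_j, u_j>), so |<v, e_j>|^2 = <v, u_j>^2 / <u_j, u_j>.
Coefficients: <v, e_1> = -1/sqrt(6), <v, e_2> = 22/sqrt(75).
Square and sum: Σ |<v, e_j>|^2 = 331/50.
Compute ||v||^2 = v·v = 10.
Deficit = 10 − 331/50 = 169/50 ≥ 0, confirming Bessel's inequality. (The deficit equals ||v − Σ <v,e_j> e_j||^2, the squared distance from v to span{e_j}.)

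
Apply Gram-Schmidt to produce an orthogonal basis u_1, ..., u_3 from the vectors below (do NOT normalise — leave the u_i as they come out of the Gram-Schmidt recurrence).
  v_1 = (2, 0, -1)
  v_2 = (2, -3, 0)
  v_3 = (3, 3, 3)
Orthogonal basis:
  u_1 = (2, 0, -1)
  u_2 = (2/5, -3, 4/5)
  u_3 = (99/49, 66/49, 198/49)

Apply the Gram-Schmidt recurrence
  u_1 = v_1
  u_i = v_i − Σ_{j<i} ((v_i · u_j) / (u_j · u_j)) · u_j.

Step by step this gives:
  u_1 = (2, 0, -1)
  u_2 = (2/5, -3, 4/5)
  u_3 = (99/49, 66/49, 198/49)

Orthogonality check:
  u_2 · u_1 = 0 (should be 0)
  u_3 · u_1 = 0 (should be 0)
  u_3 · u_2 = 0 (should be 0)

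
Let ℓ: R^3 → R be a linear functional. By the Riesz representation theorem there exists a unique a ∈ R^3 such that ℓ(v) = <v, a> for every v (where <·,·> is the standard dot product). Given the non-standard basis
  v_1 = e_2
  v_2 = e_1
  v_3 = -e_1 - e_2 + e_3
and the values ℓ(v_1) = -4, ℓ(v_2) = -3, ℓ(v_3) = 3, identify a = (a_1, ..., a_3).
a = (-3, -4, -4)

Write a = (a_1, ..., a_3) in the standard basis. For each basis vector v_i, ℓ(v_i) = <v_i, a> is a linear equation in the a_j's. Collect the n equations into a matrix system V a = ℓ, where row i of V is v_i (expressed in the standard basis). Since V is invertible (lower-triangular with 1s on the diagonal, up to permutation), solve by back-substitution:
  V =
[[0, 1, 0],
 [1, 0, 0],
 [-1, -1, 1]]
  V a = (-4, -3, 3)
Solving gives a = (-3, -4, -4).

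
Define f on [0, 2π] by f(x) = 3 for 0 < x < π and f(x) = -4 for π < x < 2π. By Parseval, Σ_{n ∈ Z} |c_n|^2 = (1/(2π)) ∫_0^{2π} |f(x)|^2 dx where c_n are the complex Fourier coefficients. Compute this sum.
Σ |c_n|^2 = 25/2

Parseval equates the L^2 energy of f (normalised by 1/(2π)) with the ℓ^2 sum of its Fourier coefficients: (1/(2π)) ∫_0^{2π} |f|^2 = Σ |c_n|^2.
Compute the left side: (1/(2π)) [∫_0^π 3^2 dx + ∫_π^{2π} (-4)^2 dx] = (1/(2π)) · (9π + 16π) = (9 + 16)/2 = 25/2.
So Σ_{n ∈ Z} |c_n|^2 = 25/2.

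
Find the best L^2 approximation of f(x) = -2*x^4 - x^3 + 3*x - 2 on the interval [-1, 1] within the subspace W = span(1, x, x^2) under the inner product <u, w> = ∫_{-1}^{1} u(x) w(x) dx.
g(x) = -12*x^2/7 + 12*x/5 - 64/35

The best approximation g ∈ W is the orthogonal projection of f onto W. Writing g = a_0 + a_1 x + a_2 x^2, the coefficients solve the normal equations G · a = b where
  G_{ij} = <φ_i, φ_j> and b_i = <f, φ_i>, with φ_0 = 1, φ_1 = x, φ_2 = x^2.
G =
  [2, 0, 2/3]
  [0, 2/3, 0]
  [2/3, 0, 2/5],
b = (-24/5, 8/5, -40/21).
Solving gives a_0 = -64/35, a_1 = 12/5, a_2 = -12/7, so
  g(x) = -12*x^2/7 + 12*x/5 - 64/35.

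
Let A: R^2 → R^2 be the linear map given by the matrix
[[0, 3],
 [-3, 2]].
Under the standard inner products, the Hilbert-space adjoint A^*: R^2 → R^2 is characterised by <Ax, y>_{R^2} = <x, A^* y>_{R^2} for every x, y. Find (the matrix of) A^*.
A^* = A^T =
[[0, -3],
 [3, 2]]

For real matrices with standard dot products, the defining identity <Ax, y> = <x, A^* y> gives (Ax)^T y = x^T (A^*) y, i.e. x^T A^T y = x^T (A^*) y. Since this holds for all x, y, we must have A^* = A^T. Therefore
A^* =
[[0, -3],
 [3, 2]].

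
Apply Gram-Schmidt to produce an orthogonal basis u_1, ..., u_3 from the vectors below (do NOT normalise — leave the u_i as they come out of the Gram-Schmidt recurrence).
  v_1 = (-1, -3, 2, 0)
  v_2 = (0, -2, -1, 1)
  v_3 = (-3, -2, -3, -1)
Orthogonal basis:
  u_1 = (-1, -3, 2, 0)
  u_2 = (2/7, -8/7, -11/7, 1)
  u_3 = (-105/34, -5/34, -30/17, -35/17)

Apply the Gram-Schmidt recurrence
  u_1 = v_1
  u_i = v_i − Σ_{j<i} ((v_i · u_j) / (u_j · u_j)) · u_j.

Step by step this gives:
  u_1 = (-1, -3, 2, 0)
  u_2 = (2/7, -8/7, -11/7, 1)
  u_3 = (-105/34, -5/34, -30/17, -35/17)

Orthogonality check:
  u_2 · u_1 = 0 (should be 0)
  u_3 · u_1 = 0 (should be 0)
  u_3 · u_2 = 0 (should be 0)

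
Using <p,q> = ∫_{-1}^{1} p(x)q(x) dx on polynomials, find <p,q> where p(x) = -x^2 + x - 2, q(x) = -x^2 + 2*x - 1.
<p,q> = 116/15

Expand the product: p(x)·q(x) = x^4 - 3*x^3 + 5*x^2 - 5*x + 2.
∫_{-1}^{1} of each monomial x^k gives [2/(k+1) if k even, 0 if k odd]. Integrating term-by-term (or equivalently evaluating the antiderivative F(x) = x^5/5 - 3*x^4/4 + 5*x^3/3 - 5*x^2/2 + 2*x at the endpoints):
  F(1) − F(−1) = 37/60 − (-427/60) = 116/15.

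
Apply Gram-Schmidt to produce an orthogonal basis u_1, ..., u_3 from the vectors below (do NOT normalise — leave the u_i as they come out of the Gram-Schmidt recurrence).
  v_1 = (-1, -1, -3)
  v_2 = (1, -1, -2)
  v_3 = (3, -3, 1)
Orthogonal basis:
  u_1 = (-1, -1, -3)
  u_2 = (17/11, -5/11, -4/11)
  u_3 = (-7/15, -7/3, 14/15)

Apply the Gram-Schmidt recurrence
  u_1 = v_1
  u_i = v_i − Σ_{j<i} ((v_i · u_j) / (u_j · u_j)) · u_j.

Step by step this gives:
  u_1 = (-1, -1, -3)
  u_2 = (17/11, -5/11, -4/11)
  u_3 = (-7/15, -7/3, 14/15)

Orthogonality check:
  u_2 · u_1 = 0 (should be 0)
  u_3 · u_1 = 0 (should be 0)
  u_3 · u_2 = 0 (should be 0)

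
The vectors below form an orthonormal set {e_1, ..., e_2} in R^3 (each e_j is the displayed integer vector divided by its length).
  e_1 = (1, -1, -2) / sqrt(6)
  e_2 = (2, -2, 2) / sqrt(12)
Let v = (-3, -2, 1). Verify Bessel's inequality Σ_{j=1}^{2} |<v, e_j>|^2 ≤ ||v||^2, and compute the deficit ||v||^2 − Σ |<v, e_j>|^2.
Σ |<v, e_j>|^2 = 3/2; ||v||^2 = 14; deficit = 25/2

Write each e_j = u_j / sqrt(<u_j, u_j>) where u_j is the displayed integer vector. Then <v, e_j> = <v, u_j> / sqrt(<u_j, u_j>), so |<v, e_j>|^2 = <v, u_j>^2 / <u_j, u_j>.
Coefficients: <v, e_1> = -3/sqrt(6), <v, e_2> = 0/sqrt(12).
Square and sum: Σ |<v, e_j>|^2 = 3/2.
Compute ||v||^2 = v·v = 14.
Deficit = 14 − 3/2 = 25/2 ≥ 0, confirming Bessel's inequality. (The deficit equals ||v − Σ <v,e_j> e_j||^2, the squared distance from v to span{e_j}.)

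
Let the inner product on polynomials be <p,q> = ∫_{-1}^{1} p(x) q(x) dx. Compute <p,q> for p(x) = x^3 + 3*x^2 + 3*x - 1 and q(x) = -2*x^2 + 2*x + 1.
<p,q> = 56/15

Expand the product: p(x)·q(x) = -2*x^5 - 4*x^4 + x^3 + 11*x^2 + x - 1.
∫_{-1}^{1} of each monomial x^k gives [2/(k+1) if k even, 0 if k odd]. Integrating term-by-term (or equivalently evaluating the antiderivative F(x) = -x^6/3 - 4*x^5/5 + x^4/4 + 11*x^3/3 + x^2/2 - x at the endpoints):
  F(1) − F(−1) = 137/60 − (-29/20) = 56/15.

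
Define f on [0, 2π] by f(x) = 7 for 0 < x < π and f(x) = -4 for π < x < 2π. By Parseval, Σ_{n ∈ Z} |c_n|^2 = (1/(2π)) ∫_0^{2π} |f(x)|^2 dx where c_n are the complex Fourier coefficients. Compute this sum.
Σ |c_n|^2 = 65/2

Parseval equates the L^2 energy of f (normalised by 1/(2π)) with the ℓ^2 sum of its Fourier coefficients: (1/(2π)) ∫_0^{2π} |f|^2 = Σ |c_n|^2.
Compute the left side: (1/(2π)) [∫_0^π 7^2 dx + ∫_π^{2π} (-4)^2 dx] = (1/(2π)) · (49π + 16π) = (49 + 16)/2 = 65/2.
So Σ_{n ∈ Z} |c_n|^2 = 65/2.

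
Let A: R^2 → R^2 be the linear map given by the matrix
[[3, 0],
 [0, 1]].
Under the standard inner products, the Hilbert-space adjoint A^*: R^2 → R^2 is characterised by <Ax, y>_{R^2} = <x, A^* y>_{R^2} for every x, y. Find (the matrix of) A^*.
A^* = A^T =
[[3, 0],
 [0, 1]]

For real matrices with standard dot products, the defining identity <Ax, y> = <x, A^* y> gives (Ax)^T y = x^T (A^*) y, i.e. x^T A^T y = x^T (A^*) y. Since this holds for all x, y, we must have A^* = A^T. Therefore
A^* =
[[3, 0],
 [0, 1]].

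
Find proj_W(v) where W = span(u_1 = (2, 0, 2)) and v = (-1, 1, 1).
proj_W(v) = (0, 0, 0)

Set up U = [u_1 | ... | u_1] ∈ R^(3×1). The projector onto W = col(U) is P = U (U^T U)^(-1) U^T.
Compute U^T U =
  [8],
and U^T v = (0).
Solve U^T U · c = U^T v for the coefficients: c = (0). The projection is proj_W(v) = U c.
Check: (v - proj_W(v)) · u_1 = 0  (should be 0).
Result: proj_W(v) = (0, 0, 0).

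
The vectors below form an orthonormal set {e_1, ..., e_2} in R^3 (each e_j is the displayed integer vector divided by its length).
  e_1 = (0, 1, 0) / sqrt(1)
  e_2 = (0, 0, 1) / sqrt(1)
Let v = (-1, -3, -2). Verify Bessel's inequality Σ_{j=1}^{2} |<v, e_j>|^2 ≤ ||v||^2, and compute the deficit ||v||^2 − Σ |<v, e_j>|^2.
Σ |<v, e_j>|^2 = 13; ||v||^2 = 14; deficit = 1

Write each e_j = u_j / sqrt(<u_j, u_j>) where u_j is the displayed integer vector. Then <v, e_j> = <v, u_j> / sqrt(<u_j, u_j>), so |<v, e_j>|^2 = <v, u_j>^2 / <u_j, u_j>.
Coefficients: <v, e_1> = -3/sqrt(1), <v, e_2> = -2/sqrt(1).
Square and sum: Σ |<v, e_j>|^2 = 13.
Compute ||v||^2 = v·v = 14.
Deficit = 14 − 13 = 1 ≥ 0, confirming Bessel's inequality. (The deficit equals ||v − Σ <v,e_j> e_j||^2, the squared distance from v to span{e_j}.)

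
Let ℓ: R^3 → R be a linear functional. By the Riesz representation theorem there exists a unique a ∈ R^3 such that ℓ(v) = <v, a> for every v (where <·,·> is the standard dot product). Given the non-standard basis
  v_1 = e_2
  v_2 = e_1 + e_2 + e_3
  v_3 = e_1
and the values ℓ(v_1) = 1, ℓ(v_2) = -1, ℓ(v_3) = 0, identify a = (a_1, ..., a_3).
a = (0, 1, -2)

Write a = (a_1, ..., a_3) in the standard basis. For each basis vector v_i, ℓ(v_i) = <v_i, a> is a linear equation in the a_j's. Collect the n equations into a matrix system V a = ℓ, where row i of V is v_i (expressed in the standard basis). Since V is invertible (lower-triangular with 1s on the diagonal, up to permutation), solve by back-substitution:
  V =
[[0, 1, 0],
 [1, 1, 1],
 [1, 0, 0]]
  V a = (1, -1, 0)
Solving gives a = (0, 1, -2).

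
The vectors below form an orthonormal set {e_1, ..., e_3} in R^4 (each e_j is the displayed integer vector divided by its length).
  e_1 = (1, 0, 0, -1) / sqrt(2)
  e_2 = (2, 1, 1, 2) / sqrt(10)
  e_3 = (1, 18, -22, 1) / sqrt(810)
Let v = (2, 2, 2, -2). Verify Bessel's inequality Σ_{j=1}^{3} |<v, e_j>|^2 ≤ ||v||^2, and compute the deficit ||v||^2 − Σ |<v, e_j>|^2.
Σ |<v, e_j>|^2 = 784/81; ||v||^2 = 16; deficit = 512/81

Write each e_j = u_j / sqrt(<u_j, u_j>) where u_j is the displayed integer vector. Then <v, e_j> = <v, u_j> / sqrt(<u_j, u_j>), so |<v, e_j>|^2 = <v, u_j>^2 / <u_j, u_j>.
Coefficients: <v, e_1> = 4/sqrt(2), <v, e_2> = 4/sqrt(10), <v, e_3> = -8/sqrt(810).
Square and sum: Σ |<v, e_j>|^2 = 784/81.
Compute ||v||^2 = v·v = 16.
Deficit = 16 − 784/81 = 512/81 ≥ 0, confirming Bessel's inequality. (The deficit equals ||v − Σ <v,e_j> e_j||^2, the squared distance from v to span{e_j}.)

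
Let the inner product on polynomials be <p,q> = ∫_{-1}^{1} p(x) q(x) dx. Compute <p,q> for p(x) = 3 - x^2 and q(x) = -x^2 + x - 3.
<p,q> = -88/5

Expand the product: p(x)·q(x) = x^4 - x^3 + 3*x - 9.
∫_{-1}^{1} of each monomial x^k gives [2/(k+1) if k even, 0 if k odd]. Integrating term-by-term (or equivalently evaluating the antiderivative F(x) = x^5/5 - x^4/4 + 3*x^2/2 - 9*x at the endpoints):
  F(1) − F(−1) = -151/20 − (201/20) = -88/5.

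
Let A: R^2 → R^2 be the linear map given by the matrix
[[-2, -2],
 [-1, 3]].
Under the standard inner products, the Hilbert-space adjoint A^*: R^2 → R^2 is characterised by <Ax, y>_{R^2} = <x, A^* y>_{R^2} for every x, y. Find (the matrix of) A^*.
A^* = A^T =
[[-2, -1],
 [-2, 3]]

For real matrices with standard dot products, the defining identity <Ax, y> = <x, A^* y> gives (Ax)^T y = x^T (A^*) y, i.e. x^T A^T y = x^T (A^*) y. Since this holds for all x, y, we must have A^* = A^T. Therefore
A^* =
[[-2, -1],
 [-2, 3]].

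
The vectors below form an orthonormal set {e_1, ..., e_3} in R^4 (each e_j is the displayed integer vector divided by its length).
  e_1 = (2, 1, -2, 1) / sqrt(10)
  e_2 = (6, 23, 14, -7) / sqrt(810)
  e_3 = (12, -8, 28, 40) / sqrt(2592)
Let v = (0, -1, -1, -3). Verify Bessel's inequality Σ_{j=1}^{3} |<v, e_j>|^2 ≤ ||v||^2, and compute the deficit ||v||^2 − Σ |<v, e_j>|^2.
Σ |<v, e_j>|^2 = 149/18; ||v||^2 = 11; deficit = 49/18

Write each e_j = u_j / sqrt(<u_j, u_j>) where u_j is the displayed integer vector. Then <v, e_j> = <v, u_j> / sqrt(<u_j, u_j>), so |<v, e_j>|^2 = <v, u_j>^2 / <u_j, u_j>.
Coefficients: <v, e_1> = -2/sqrt(10), <v, e_2> = -16/sqrt(810), <v, e_3> = -140/sqrt(2592).
Square and sum: Σ |<v, e_j>|^2 = 149/18.
Compute ||v||^2 = v·v = 11.
Deficit = 11 − 149/18 = 49/18 ≥ 0, confirming Bessel's inequality. (The deficit equals ||v − Σ <v,e_j> e_j||^2, the squared distance from v to span{e_j}.)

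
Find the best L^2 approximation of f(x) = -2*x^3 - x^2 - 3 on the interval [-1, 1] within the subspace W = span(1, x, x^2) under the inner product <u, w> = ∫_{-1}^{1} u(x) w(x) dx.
g(x) = -x^2 - 6*x/5 - 3

The best approximation g ∈ W is the orthogonal projection of f onto W. Writing g = a_0 + a_1 x + a_2 x^2, the coefficients solve the normal equations G · a = b where
  G_{ij} = <φ_i, φ_j> and b_i = <f, φ_i>, with φ_0 = 1, φ_1 = x, φ_2 = x^2.
G =
  [2, 0, 2/3]
  [0, 2/3, 0]
  [2/3, 0, 2/5],
b = (-20/3, -4/5, -12/5).
Solving gives a_0 = -3, a_1 = -6/5, a_2 = -1, so
  g(x) = -x^2 - 6*x/5 - 3.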